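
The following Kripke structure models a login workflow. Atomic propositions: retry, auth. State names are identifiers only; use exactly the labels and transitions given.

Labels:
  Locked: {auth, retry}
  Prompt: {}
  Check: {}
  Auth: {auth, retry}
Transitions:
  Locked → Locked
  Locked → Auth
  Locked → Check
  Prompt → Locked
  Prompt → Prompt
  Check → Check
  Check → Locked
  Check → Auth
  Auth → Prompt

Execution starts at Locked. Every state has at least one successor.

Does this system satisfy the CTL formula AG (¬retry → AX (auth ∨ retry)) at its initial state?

Does not hold

States satisfying ¬retry → AX (auth ∨ retry): {Locked, Auth}.
States satisfying AG (¬retry → AX (auth ∨ retry)): ∅.
Check is reachable from Locked and violates ¬retry → AX (auth ∨ retry), so AG fails at Locked.
Locked ∉ Sat(AG (¬retry → AX (auth ∨ retry))).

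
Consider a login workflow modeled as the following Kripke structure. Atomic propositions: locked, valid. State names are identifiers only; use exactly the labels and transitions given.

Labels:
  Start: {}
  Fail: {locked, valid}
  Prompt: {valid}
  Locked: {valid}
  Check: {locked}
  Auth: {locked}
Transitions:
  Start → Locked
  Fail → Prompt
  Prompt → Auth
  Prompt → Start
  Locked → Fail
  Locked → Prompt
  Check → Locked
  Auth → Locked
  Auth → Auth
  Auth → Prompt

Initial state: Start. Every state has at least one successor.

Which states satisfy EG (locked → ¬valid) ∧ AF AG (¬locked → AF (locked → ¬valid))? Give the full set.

{Start, Prompt, Locked, Check, Auth}

States satisfying locked → ¬valid: {Start, Prompt, Locked, Check, Auth}.
States satisfying EG (locked → ¬valid): {Start, Prompt, Locked, Check, Auth}.
States satisfying AG (¬locked → AF (locked → ¬valid)): {Start, Fail, Prompt, Locked, Check, Auth}.
States satisfying AF AG (¬locked → AF (locked → ¬valid)): {Start, Fail, Prompt, Locked, Check, Auth}.
States satisfying EG (locked → ¬valid) ∧ AF AG (¬locked → AF (locked → ¬valid)): {Start, Prompt, Locked, Check, Auth}.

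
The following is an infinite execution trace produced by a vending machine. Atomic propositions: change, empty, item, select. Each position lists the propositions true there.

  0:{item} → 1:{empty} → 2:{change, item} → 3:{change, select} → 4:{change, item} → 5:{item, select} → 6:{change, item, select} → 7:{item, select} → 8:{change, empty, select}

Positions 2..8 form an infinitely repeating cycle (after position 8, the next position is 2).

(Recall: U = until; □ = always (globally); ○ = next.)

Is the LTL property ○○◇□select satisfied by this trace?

The position after 0 is 1; ○◇□select is false there.

No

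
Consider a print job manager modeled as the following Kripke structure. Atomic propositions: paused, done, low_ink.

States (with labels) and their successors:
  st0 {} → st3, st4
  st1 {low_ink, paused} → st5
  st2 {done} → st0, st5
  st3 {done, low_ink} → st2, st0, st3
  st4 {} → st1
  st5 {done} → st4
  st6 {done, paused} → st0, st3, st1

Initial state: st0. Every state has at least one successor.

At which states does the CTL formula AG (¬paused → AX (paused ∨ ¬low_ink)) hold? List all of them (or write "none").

{st1, st4, st5}

States satisfying ¬paused → AX (paused ∨ ¬low_ink): {st1, st2, st4, st5, st6}.
States satisfying AG (¬paused → AX (paused ∨ ¬low_ink)): {st1, st4, st5}.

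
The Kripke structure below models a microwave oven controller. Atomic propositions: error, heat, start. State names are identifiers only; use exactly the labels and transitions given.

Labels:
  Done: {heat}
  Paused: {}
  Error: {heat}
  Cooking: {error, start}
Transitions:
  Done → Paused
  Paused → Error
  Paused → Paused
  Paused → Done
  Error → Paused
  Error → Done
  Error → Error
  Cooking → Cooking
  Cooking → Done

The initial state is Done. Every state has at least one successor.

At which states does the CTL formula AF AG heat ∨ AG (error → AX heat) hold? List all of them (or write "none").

States satisfying AG heat: ∅.
States satisfying AF AG heat: ∅.
States satisfying error → AX heat: {Done, Paused, Error}.
States satisfying AG (error → AX heat): {Done, Paused, Error}.
States satisfying AF AG heat ∨ AG (error → AX heat): {Done, Paused, Error}.

{Done, Paused, Error}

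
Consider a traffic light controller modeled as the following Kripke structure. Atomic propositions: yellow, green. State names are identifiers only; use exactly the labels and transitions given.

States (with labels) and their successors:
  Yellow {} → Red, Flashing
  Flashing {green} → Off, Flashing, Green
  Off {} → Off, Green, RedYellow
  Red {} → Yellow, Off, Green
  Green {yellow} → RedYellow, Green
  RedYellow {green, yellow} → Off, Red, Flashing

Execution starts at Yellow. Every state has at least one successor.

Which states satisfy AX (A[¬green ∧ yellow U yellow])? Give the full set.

States satisfying A[¬green ∧ yellow U yellow]: {Green, RedYellow}.
States satisfying AX (A[¬green ∧ yellow U yellow]): {Green}.

{Green}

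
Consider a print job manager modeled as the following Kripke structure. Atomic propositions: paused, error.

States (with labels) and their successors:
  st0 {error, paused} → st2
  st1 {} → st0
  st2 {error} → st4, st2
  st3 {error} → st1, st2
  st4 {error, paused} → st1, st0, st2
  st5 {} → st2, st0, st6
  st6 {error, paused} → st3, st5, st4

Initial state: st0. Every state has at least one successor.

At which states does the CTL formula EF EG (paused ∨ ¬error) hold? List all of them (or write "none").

States satisfying EG (paused ∨ ¬error): {st5, st6}.
States satisfying EF EG (paused ∨ ¬error): {st5, st6}.

{st5, st6}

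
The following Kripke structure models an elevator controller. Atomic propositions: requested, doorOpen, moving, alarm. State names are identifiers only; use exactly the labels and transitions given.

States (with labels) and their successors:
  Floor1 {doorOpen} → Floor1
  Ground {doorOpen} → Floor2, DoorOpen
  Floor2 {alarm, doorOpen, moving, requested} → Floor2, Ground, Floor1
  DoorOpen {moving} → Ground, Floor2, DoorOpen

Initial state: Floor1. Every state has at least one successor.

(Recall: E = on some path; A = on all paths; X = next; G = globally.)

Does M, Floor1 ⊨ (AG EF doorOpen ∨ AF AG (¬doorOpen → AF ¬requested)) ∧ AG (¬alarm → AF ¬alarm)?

Satisfied

States satisfying EF doorOpen: {Floor1, Ground, Floor2, DoorOpen}.
States satisfying AG EF doorOpen: {Floor1, Ground, Floor2, DoorOpen}.
States satisfying AG (¬doorOpen → AF ¬requested): {Floor1, Ground, Floor2, DoorOpen}.
States satisfying AF AG (¬doorOpen → AF ¬requested): {Floor1, Ground, Floor2, DoorOpen}.
States satisfying AG EF doorOpen ∨ AF AG (¬doorOpen → AF ¬requested): {Floor1, Ground, Floor2, DoorOpen}.
States satisfying ¬alarm → AF ¬alarm: {Floor1, Ground, Floor2, DoorOpen}.
States satisfying AG (¬alarm → AF ¬alarm): {Floor1, Ground, Floor2, DoorOpen}.
States satisfying (AG EF doorOpen ∨ AF AG (¬doorOpen → AF ¬requested)) ∧ AG (¬alarm → AF ¬alarm): {Floor1, Ground, Floor2, DoorOpen}.
Floor1 ∈ Sat((AG EF doorOpen ∨ AF AG (¬doorOpen → AF ¬requested)) ∧ AG (¬alarm → AF ¬alarm)).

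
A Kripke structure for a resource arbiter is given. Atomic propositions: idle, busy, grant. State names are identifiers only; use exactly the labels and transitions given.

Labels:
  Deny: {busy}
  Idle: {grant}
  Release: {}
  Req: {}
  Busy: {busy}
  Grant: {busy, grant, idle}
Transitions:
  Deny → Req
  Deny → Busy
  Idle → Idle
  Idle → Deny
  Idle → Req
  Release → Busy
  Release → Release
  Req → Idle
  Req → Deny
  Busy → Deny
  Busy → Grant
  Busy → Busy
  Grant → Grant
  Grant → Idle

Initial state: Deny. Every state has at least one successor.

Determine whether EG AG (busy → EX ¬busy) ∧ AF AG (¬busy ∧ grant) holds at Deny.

States satisfying AG (busy → EX ¬busy): ∅.
States satisfying EG AG (busy → EX ¬busy): ∅.
States satisfying AG (¬busy ∧ grant): ∅.
States satisfying AF AG (¬busy ∧ grant): ∅.
States satisfying EG AG (busy → EX ¬busy) ∧ AF AG (¬busy ∧ grant): ∅.
Deny ∉ Sat(EG AG (busy → EX ¬busy) ∧ AF AG (¬busy ∧ grant)).

No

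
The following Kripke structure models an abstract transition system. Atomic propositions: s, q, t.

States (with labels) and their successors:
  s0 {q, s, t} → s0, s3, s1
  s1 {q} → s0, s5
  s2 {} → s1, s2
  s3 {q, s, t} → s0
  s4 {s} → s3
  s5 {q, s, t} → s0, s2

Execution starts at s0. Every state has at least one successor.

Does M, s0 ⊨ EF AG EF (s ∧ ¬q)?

Violated

States satisfying AG EF (s ∧ ¬q): ∅.
States satisfying EF AG EF (s ∧ ¬q): ∅.
No suitable path/successor from s0 witnesses the formula.
s0 ∉ Sat(EF AG EF (s ∧ ¬q)).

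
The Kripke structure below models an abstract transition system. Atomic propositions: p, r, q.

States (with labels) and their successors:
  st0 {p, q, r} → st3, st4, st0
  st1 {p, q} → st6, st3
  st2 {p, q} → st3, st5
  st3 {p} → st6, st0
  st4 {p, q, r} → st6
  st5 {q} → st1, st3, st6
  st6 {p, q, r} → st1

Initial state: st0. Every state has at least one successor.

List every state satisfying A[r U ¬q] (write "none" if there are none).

States satisfying r: {st0, st4, st6}.
States satisfying ¬q: {st3}.
States satisfying A[r U ¬q]: {st3}.

{st3}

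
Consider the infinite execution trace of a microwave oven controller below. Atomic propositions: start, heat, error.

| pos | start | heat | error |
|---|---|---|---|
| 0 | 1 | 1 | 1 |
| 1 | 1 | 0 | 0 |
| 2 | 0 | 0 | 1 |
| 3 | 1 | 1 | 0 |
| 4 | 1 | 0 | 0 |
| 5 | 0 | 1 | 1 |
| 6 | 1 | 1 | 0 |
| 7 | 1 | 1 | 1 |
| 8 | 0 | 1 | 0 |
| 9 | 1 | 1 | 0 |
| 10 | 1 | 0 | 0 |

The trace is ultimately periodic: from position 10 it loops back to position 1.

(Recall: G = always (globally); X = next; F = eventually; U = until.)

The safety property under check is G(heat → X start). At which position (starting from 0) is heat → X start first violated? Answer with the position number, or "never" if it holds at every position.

7

Check heat → X start at each position in order: 0 ✓, 1 ✓, 2 ✓, 3 ✓, 4 ✓, 5 ✓, 6 ✓.
At position 7 the labels are {error, heat, start} and the next position 8 has {heat}, so heat → X start is false there. This is the first violation.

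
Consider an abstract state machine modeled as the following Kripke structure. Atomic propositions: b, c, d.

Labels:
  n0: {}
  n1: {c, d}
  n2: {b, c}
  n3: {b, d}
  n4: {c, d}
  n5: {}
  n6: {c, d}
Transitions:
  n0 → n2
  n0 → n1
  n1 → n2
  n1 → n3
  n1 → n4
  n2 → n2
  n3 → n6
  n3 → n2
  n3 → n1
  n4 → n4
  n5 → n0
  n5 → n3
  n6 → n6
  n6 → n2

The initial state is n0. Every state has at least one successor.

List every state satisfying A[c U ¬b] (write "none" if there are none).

States satisfying c: {n1, n2, n4, n6}.
States satisfying ¬b: {n0, n1, n4, n5, n6}.
States satisfying A[c U ¬b]: {n0, n1, n4, n5, n6}.

{n0, n1, n4, n5, n6}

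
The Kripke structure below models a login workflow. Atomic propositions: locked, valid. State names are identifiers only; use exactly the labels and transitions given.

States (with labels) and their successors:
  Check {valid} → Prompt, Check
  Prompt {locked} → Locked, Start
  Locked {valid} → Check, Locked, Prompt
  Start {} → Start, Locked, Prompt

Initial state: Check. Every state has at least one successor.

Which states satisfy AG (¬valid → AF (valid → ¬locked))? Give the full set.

States satisfying ¬valid → AF (valid → ¬locked): {Check, Prompt, Locked, Start}.
States satisfying AG (¬valid → AF (valid → ¬locked)): {Check, Prompt, Locked, Start}.

{Check, Prompt, Locked, Start}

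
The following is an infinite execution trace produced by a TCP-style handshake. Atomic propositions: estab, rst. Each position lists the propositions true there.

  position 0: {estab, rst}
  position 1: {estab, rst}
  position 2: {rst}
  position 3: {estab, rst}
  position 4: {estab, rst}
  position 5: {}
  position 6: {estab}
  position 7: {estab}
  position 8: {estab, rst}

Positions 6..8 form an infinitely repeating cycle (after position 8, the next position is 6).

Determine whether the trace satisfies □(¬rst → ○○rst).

Does not hold

¬rst → ○○rst must hold at every position from 0 onward. It fails at position 5, so □(¬rst → ○○rst) is false.
Positions where ¬rst holds: 5, 6, 7.
Check ○○rst at each: 5→fails, 6→ok, 7→fails.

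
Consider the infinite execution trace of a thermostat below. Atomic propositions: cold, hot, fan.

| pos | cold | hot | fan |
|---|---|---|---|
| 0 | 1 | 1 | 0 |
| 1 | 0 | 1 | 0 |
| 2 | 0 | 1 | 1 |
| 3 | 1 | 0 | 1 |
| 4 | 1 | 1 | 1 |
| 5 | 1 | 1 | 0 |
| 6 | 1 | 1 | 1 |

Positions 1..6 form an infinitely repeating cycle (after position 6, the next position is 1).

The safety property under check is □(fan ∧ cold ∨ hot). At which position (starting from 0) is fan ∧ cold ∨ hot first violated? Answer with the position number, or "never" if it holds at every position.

never

fan ∧ cold ∨ hot holds at every position 0..6, and those are all the positions the trace ever visits, so the invariant □(fan ∧ cold ∨ hot) is never violated.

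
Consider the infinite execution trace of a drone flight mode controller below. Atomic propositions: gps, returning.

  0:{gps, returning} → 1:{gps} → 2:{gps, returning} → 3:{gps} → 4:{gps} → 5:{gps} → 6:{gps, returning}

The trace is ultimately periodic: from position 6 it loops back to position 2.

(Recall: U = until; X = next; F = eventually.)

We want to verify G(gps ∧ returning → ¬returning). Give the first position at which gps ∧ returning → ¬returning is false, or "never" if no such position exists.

0

At position 0 the labels are {gps, returning}, so gps ∧ returning → ¬returning is false there. This is the first violation.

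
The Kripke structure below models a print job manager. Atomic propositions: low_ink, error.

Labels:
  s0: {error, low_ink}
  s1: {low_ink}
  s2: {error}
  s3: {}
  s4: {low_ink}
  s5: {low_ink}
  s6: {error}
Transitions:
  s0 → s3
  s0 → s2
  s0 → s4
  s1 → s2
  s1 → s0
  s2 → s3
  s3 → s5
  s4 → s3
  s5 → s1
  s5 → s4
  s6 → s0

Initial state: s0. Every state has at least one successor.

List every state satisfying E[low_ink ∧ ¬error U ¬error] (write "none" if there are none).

States satisfying low_ink ∧ ¬error: {s1, s4, s5}.
States satisfying ¬error: {s1, s3, s4, s5}.
States satisfying E[low_ink ∧ ¬error U ¬error]: {s1, s3, s4, s5}.

{s1, s3, s4, s5}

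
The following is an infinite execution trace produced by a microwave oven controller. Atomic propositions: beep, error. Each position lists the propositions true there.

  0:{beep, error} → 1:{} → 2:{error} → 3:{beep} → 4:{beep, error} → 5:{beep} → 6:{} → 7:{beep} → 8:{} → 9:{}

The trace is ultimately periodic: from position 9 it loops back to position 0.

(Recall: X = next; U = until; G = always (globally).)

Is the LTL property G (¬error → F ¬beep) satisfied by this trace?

Holds

¬error → F ¬beep holds at every position 0..9, and those are all positions ever visited, so G (¬error → F ¬beep) holds.
Positions where ¬error holds: 1, 3, 5, 6, 7, 8, 9.
Check F ¬beep at each: 1→ok, 3→ok, 5→ok, 6→ok, 7→ok, 8→ok, 9→ok.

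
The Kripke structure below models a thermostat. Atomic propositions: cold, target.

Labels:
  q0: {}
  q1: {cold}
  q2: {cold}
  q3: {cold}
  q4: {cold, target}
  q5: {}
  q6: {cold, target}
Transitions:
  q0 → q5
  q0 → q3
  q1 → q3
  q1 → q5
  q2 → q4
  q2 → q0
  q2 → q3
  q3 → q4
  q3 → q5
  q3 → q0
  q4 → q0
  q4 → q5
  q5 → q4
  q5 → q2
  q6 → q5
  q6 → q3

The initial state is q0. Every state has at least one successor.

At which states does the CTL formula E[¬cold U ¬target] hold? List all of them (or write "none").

States satisfying ¬cold: {q0, q5}.
States satisfying ¬target: {q0, q1, q2, q3, q5}.
States satisfying E[¬cold U ¬target]: {q0, q1, q2, q3, q5}.

{q0, q1, q2, q3, q5}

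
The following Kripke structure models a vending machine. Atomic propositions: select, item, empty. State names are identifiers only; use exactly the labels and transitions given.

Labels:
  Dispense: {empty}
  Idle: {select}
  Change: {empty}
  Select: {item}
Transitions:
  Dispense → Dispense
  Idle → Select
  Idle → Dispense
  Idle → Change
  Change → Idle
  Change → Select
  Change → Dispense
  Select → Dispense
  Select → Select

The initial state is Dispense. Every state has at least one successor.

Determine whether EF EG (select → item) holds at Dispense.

States satisfying EG (select → item): {Dispense, Change, Select}.
States satisfying EF EG (select → item): {Dispense, Idle, Change, Select}.
Some path from Dispense reaches a state where EG (select → item) holds.
Dispense ∈ Sat(EF EG (select → item)).

Yes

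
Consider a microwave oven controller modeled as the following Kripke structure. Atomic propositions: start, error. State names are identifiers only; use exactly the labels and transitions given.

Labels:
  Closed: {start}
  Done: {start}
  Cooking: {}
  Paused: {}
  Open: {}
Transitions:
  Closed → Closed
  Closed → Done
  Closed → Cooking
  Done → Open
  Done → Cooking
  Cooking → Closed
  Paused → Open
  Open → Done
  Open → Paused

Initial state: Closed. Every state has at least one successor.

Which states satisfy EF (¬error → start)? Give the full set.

{Closed, Done, Cooking, Paused, Open}

States satisfying ¬error → start: {Closed, Done}.
States satisfying EF (¬error → start): {Closed, Done, Cooking, Paused, Open}.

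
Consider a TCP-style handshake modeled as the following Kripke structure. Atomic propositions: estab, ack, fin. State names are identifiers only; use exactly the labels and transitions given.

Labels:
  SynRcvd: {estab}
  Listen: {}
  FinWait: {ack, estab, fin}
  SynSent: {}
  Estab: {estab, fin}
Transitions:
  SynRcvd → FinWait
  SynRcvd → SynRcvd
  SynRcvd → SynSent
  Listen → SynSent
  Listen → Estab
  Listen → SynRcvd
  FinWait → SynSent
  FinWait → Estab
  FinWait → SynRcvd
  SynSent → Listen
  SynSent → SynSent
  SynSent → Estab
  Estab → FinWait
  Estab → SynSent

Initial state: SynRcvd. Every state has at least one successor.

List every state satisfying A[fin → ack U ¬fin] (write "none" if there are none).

{SynRcvd, Listen, SynSent}

States satisfying fin → ack: {SynRcvd, Listen, FinWait, SynSent}.
States satisfying ¬fin: {SynRcvd, Listen, SynSent}.
States satisfying A[fin → ack U ¬fin]: {SynRcvd, Listen, SynSent}.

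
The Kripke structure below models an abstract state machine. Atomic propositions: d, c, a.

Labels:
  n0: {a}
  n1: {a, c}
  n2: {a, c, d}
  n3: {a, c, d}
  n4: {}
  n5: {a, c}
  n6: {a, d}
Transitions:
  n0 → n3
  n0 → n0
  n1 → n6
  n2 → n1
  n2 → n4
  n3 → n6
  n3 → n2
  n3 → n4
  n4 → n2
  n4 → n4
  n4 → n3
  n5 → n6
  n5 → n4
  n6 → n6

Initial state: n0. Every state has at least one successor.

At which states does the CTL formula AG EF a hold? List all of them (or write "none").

States satisfying EF a: {n0, n1, n2, n3, n4, n5, n6}.
States satisfying AG EF a: {n0, n1, n2, n3, n4, n5, n6}.

{n0, n1, n2, n3, n4, n5, n6}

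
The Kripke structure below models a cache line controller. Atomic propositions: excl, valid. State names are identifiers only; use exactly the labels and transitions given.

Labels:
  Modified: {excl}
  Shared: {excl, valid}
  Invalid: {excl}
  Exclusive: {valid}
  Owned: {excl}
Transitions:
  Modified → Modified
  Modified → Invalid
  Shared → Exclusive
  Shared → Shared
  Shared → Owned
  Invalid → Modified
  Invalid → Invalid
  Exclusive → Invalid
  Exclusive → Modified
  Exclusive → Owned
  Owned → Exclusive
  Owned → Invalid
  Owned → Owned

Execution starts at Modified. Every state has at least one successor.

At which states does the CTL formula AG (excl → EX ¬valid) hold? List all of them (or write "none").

{Modified, Shared, Invalid, Exclusive, Owned}

States satisfying excl → EX ¬valid: {Modified, Shared, Invalid, Exclusive, Owned}.
States satisfying AG (excl → EX ¬valid): {Modified, Shared, Invalid, Exclusive, Owned}.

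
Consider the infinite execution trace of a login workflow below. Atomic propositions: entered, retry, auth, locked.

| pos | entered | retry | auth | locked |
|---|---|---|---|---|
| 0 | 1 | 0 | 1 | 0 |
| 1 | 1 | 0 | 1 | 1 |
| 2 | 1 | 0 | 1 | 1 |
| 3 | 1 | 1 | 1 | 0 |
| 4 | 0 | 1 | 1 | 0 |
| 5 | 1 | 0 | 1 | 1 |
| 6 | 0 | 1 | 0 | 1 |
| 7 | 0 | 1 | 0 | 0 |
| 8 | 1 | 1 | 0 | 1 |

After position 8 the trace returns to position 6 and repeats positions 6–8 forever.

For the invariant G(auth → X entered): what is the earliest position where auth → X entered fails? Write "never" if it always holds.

Check auth → X entered at each position in order: 0 ✓, 1 ✓, 2 ✓.
At position 3 the labels are {auth, entered, retry} and the next position 4 has {auth, retry}, so auth → X entered is false there. This is the first violation.

3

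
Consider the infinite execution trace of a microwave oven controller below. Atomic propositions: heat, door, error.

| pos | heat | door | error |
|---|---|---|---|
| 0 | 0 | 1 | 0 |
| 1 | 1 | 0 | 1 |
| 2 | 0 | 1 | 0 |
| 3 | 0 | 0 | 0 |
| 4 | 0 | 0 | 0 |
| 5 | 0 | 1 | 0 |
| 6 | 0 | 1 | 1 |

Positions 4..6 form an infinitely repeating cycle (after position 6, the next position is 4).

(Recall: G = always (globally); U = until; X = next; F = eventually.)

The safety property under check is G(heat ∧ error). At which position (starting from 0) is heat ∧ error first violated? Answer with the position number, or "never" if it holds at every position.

0

At position 0 the labels are {door}, so heat ∧ error is false there. This is the first violation.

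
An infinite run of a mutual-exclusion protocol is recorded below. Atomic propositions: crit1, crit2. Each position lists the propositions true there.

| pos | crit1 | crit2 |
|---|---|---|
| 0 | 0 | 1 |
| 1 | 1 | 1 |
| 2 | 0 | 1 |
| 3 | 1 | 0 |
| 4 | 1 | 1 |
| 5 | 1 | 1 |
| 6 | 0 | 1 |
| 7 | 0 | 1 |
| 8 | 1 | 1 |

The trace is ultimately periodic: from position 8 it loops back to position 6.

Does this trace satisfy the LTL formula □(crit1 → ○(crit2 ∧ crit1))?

Does not hold

crit1 → ○(crit2 ∧ crit1) must hold at every position from 0 onward. It fails at position 1, so □(crit1 → ○(crit2 ∧ crit1)) is false.
Positions where crit1 holds: 1, 3, 4, 5, 8.
Check ○(crit2 ∧ crit1) at each: 1→fails, 3→ok, 4→ok, 5→fails, 8→fails.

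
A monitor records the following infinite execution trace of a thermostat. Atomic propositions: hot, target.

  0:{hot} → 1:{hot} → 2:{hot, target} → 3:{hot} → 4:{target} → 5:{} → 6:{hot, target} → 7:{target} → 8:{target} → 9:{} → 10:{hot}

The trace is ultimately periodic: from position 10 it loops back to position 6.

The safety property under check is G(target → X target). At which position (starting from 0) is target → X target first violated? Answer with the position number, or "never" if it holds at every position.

2

Check target → X target at each position in order: 0 ✓, 1 ✓.
At position 2 the labels are {hot, target} and the next position 3 has {hot}, so target → X target is false there. This is the first violation.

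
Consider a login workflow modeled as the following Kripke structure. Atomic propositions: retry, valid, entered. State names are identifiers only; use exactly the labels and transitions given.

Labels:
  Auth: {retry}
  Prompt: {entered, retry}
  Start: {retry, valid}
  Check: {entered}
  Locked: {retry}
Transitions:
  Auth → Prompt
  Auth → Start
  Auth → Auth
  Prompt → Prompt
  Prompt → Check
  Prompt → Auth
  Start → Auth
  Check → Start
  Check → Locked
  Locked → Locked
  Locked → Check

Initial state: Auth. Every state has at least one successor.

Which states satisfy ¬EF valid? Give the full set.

none

States satisfying valid: {Start}.
States satisfying EF valid: {Auth, Prompt, Start, Check, Locked}.
States satisfying ¬EF valid: ∅.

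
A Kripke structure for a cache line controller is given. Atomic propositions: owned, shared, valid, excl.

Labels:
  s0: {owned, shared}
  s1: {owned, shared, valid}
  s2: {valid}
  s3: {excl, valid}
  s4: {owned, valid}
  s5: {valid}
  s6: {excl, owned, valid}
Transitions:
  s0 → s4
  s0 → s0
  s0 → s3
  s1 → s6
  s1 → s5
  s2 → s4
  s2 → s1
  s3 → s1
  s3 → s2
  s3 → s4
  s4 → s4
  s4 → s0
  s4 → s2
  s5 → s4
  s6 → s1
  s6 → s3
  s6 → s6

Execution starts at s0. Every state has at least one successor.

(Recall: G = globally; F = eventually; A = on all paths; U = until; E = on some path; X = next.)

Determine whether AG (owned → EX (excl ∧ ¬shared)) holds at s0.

No

States satisfying owned → EX (excl ∧ ¬shared): {s0, s1, s2, s3, s5, s6}.
States satisfying AG (owned → EX (excl ∧ ¬shared)): ∅.
s4 is reachable from s0 and violates owned → EX (excl ∧ ¬shared), so AG fails at s0.
s0 ∉ Sat(AG (owned → EX (excl ∧ ¬shared))).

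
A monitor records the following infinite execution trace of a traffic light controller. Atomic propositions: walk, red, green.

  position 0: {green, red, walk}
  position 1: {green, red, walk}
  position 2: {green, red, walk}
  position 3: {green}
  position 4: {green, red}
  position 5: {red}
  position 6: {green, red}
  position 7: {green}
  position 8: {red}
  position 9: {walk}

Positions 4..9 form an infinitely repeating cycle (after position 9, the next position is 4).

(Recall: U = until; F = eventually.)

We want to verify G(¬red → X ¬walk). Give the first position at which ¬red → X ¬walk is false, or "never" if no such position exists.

never

¬red → X ¬walk holds at every position 0..9, and those are all the positions the trace ever visits, so the invariant G(¬red → X ¬walk) is never violated.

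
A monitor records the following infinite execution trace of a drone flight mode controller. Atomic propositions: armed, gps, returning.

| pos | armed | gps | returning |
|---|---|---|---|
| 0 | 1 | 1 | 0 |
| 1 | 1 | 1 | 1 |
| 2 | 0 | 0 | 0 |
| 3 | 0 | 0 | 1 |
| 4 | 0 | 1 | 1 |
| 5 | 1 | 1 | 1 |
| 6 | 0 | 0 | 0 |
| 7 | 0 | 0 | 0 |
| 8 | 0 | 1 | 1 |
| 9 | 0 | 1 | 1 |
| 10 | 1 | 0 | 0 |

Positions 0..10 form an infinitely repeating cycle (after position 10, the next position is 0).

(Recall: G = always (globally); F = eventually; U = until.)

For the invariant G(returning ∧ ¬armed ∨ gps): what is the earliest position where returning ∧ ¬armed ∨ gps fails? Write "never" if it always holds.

2

Check returning ∧ ¬armed ∨ gps at each position in order: 0 ✓, 1 ✓.
At position 2 the labels are {}, so returning ∧ ¬armed ∨ gps is false there. This is the first violation.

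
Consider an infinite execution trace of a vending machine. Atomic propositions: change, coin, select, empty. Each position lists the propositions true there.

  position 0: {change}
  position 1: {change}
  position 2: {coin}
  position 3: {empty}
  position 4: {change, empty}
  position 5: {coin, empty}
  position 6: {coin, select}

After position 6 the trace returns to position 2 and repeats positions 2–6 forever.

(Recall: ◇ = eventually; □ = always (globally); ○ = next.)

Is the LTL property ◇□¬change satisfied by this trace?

□¬change is false at every position 0..6, so it never becomes true and ◇□¬change fails.

No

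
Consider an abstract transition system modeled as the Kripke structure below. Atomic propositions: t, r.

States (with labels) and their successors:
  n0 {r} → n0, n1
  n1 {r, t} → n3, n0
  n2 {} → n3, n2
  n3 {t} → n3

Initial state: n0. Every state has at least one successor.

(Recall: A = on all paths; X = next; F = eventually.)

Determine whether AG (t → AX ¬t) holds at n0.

States satisfying t → AX ¬t: {n0, n2}.
States satisfying AG (t → AX ¬t): ∅.
n1 is reachable from n0 and violates t → AX ¬t, so AG fails at n0.
n0 ∉ Sat(AG (t → AX ¬t)).

No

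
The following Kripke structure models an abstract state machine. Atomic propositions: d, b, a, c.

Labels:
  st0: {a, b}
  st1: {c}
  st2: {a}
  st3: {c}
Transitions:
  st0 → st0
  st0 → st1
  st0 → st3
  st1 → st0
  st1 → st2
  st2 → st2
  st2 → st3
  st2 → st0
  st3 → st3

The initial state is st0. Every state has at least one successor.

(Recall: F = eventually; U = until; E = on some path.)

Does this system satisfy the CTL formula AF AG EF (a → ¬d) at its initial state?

Holds

States satisfying AG EF (a → ¬d): {st0, st1, st2, st3}.
States satisfying AF AG EF (a → ¬d): {st0, st1, st2, st3}.
st0 ∈ Sat(AF AG EF (a → ¬d)).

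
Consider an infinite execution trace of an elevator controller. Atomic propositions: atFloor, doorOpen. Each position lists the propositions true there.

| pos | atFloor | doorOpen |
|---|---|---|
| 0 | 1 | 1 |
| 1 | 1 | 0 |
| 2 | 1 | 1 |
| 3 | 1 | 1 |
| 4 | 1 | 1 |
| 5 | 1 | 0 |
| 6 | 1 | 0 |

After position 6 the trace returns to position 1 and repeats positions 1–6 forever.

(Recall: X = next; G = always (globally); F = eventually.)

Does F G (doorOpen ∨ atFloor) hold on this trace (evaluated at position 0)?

Yes

G (doorOpen ∨ atFloor) holds at position 0, which is reachable from 0, so F G (doorOpen ∨ atFloor) holds.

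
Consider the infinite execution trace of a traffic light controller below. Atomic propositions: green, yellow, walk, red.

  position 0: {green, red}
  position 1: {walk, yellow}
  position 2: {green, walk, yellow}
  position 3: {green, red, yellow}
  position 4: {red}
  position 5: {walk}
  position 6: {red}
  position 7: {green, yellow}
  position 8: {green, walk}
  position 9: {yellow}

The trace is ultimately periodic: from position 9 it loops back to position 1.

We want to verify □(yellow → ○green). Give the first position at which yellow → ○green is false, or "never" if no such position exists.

3

Check yellow → ○green at each position in order: 0 ✓, 1 ✓, 2 ✓.
At position 3 the labels are {green, red, yellow} and the next position 4 has {red}, so yellow → ○green is false there. This is the first violation.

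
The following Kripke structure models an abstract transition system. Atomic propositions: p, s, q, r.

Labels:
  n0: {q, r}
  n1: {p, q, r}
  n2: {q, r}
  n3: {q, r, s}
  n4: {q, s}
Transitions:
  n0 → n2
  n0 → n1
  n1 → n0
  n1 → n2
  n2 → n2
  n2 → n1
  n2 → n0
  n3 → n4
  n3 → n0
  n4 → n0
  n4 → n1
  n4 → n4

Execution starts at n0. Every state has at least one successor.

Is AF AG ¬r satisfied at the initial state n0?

States satisfying AG ¬r: ∅.
States satisfying AF AG ¬r: ∅.
There is a path from n0 along which AG ¬r never holds.
n0 ∉ Sat(AF AG ¬r).

No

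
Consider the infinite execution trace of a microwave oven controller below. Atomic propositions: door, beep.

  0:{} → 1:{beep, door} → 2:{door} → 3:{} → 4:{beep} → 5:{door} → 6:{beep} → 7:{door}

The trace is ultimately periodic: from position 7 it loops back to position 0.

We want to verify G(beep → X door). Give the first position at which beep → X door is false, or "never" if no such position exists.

never

beep → X door holds at every position 0..7, and those are all the positions the trace ever visits, so the invariant G(beep → X door) is never violated.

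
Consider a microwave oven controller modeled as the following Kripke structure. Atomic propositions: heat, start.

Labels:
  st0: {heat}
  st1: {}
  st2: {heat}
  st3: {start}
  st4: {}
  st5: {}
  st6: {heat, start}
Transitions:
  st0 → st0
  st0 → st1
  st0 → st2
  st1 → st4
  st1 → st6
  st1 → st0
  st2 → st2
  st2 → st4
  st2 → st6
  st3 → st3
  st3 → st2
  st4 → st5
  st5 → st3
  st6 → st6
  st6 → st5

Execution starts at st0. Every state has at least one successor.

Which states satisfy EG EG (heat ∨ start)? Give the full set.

{st0, st2, st3, st6}

States satisfying EG (heat ∨ start): {st0, st2, st3, st6}.
States satisfying EG EG (heat ∨ start): {st0, st2, st3, st6}.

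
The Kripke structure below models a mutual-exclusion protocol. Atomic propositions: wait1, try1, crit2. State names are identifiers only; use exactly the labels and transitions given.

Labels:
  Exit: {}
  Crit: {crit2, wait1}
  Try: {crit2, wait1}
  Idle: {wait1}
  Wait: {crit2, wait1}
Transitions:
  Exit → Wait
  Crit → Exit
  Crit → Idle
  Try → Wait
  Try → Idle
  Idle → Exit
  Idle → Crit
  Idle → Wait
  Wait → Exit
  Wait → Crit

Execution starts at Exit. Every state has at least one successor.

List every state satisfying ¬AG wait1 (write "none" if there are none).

States satisfying wait1: {Crit, Try, Idle, Wait}.
States satisfying AG wait1: ∅.
States satisfying ¬AG wait1: {Exit, Crit, Try, Idle, Wait}.

{Exit, Crit, Try, Idle, Wait}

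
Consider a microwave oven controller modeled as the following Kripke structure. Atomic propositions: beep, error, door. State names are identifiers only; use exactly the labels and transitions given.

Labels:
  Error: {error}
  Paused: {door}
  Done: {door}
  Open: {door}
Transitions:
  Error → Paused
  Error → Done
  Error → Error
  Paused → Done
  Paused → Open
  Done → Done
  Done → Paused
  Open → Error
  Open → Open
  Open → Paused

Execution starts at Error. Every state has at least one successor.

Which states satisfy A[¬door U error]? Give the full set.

{Error}

States satisfying ¬door: {Error}.
States satisfying error: {Error}.
States satisfying A[¬door U error]: {Error}.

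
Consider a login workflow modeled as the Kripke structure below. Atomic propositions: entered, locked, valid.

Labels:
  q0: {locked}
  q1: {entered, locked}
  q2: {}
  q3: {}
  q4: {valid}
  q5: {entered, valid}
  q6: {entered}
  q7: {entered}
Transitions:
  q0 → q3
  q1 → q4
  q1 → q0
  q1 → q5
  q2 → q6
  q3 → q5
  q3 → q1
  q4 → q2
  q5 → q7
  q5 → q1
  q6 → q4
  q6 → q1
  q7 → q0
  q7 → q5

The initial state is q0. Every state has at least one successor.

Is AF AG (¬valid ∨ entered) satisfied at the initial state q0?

States satisfying AG (¬valid ∨ entered): ∅.
States satisfying AF AG (¬valid ∨ entered): ∅.
There is a path from q0 along which AG (¬valid ∨ entered) never holds.
q0 ∉ Sat(AF AG (¬valid ∨ entered)).

Violated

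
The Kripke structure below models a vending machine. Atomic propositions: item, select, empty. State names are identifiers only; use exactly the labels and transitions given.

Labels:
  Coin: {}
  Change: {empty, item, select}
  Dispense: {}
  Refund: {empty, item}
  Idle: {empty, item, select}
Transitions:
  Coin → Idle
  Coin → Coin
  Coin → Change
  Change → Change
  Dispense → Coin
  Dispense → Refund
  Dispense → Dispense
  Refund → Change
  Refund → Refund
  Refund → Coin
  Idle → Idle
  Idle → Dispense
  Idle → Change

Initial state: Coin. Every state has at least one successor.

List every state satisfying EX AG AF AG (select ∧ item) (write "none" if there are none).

{Coin, Change, Refund, Idle}

States satisfying AG AF AG (select ∧ item): {Change}.
States satisfying EX AG AF AG (select ∧ item): {Coin, Change, Refund, Idle}.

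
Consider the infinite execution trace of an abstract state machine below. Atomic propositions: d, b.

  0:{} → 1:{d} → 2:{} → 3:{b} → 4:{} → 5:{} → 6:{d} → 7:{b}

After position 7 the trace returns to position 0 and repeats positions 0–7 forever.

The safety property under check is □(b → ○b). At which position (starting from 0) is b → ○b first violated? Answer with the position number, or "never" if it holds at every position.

3

Check b → ○b at each position in order: 0 ✓, 1 ✓, 2 ✓.
At position 3 the labels are {b} and the next position 4 has {}, so b → ○b is false there. This is the first violation.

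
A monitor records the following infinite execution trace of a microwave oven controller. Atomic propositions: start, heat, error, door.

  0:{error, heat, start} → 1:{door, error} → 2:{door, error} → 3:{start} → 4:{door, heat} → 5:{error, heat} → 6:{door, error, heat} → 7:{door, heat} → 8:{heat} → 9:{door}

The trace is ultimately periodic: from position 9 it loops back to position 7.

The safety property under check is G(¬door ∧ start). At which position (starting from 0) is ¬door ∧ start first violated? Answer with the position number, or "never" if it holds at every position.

Check ¬door ∧ start at each position in order: 0 ✓.
At position 1 the labels are {door, error}, so ¬door ∧ start is false there. This is the first violation.

1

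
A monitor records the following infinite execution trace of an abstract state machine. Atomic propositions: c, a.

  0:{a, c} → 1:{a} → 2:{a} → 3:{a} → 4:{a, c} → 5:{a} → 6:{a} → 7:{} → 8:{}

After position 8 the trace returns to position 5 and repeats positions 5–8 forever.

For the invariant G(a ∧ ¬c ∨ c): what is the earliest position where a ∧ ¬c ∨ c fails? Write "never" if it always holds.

Check a ∧ ¬c ∨ c at each position in order: 0 ✓, 1 ✓, 2 ✓, 3 ✓, 4 ✓, 5 ✓, 6 ✓.
At position 7 the labels are {}, so a ∧ ¬c ∨ c is false there. This is the first violation.

7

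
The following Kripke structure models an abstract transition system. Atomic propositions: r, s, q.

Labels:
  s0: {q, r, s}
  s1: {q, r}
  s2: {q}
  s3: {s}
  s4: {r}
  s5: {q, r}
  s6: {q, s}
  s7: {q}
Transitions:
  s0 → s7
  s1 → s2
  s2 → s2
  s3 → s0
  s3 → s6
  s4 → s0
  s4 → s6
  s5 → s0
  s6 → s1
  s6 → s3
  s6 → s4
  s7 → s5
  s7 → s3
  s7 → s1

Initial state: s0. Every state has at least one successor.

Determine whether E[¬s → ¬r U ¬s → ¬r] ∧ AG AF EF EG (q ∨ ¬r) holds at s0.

States satisfying ¬s → ¬r: {s0, s2, s3, s6, s7}.
States satisfying E[¬s → ¬r U ¬s → ¬r]: {s0, s2, s3, s6, s7}.
States satisfying AF EF EG (q ∨ ¬r): {s0, s1, s2, s3, s4, s5, s6, s7}.
States satisfying AG AF EF EG (q ∨ ¬r): {s0, s1, s2, s3, s4, s5, s6, s7}.
States satisfying E[¬s → ¬r U ¬s → ¬r] ∧ AG AF EF EG (q ∨ ¬r): {s0, s2, s3, s6, s7}.
s0 ∈ Sat(E[¬s → ¬r U ¬s → ¬r] ∧ AG AF EF EG (q ∨ ¬r)).

Satisfied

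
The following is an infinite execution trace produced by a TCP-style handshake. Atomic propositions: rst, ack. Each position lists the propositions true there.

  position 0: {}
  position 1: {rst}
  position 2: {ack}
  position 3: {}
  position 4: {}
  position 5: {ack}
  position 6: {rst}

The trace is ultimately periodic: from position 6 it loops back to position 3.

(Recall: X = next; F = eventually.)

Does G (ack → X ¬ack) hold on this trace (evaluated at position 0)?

Satisfied

ack → X ¬ack holds at every position 0..6, and those are all positions ever visited, so G (ack → X ¬ack) holds.
Positions where ack holds: 2, 5.
Check X ¬ack at each: 2→ok, 5→ok.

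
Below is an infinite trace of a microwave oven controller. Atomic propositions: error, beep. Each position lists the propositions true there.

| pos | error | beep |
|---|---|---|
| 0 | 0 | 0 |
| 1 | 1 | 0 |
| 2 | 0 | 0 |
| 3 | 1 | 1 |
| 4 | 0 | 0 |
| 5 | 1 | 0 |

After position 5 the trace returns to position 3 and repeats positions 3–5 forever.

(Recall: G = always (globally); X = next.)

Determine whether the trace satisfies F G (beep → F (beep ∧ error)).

G (beep → F (beep ∧ error)) holds at position 0, which is reachable from 0, so F G (beep → F (beep ∧ error)) holds.

Satisfied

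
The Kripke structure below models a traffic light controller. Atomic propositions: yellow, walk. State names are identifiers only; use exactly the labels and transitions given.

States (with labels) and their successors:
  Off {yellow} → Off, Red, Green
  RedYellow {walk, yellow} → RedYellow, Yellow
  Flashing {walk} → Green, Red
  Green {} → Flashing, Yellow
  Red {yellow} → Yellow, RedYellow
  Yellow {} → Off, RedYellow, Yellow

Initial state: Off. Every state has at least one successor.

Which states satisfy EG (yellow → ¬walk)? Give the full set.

States satisfying yellow → ¬walk: {Off, Flashing, Green, Red, Yellow}.
States satisfying EG (yellow → ¬walk): {Off, Flashing, Green, Red, Yellow}.

{Off, Flashing, Green, Red, Yellow}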